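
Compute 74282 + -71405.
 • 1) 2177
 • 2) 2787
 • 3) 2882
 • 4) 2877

74282 + -71405 = 2877
4) 2877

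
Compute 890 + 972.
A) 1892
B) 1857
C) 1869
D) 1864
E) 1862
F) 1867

890 + 972 = 1862
E) 1862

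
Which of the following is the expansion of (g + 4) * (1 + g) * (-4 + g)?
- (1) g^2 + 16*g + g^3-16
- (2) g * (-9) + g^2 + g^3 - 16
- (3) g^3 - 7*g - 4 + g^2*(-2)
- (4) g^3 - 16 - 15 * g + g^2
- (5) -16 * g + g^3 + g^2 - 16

Expanding (g + 4) * (1 + g) * (-4 + g):
= -16 * g + g^3 + g^2 - 16
5) -16 * g + g^3 + g^2 - 16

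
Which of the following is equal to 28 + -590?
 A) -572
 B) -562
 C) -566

28 + -590 = -562
B) -562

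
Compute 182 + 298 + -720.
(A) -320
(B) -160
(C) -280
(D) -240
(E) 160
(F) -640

First: 182 + 298 = 480
Then: 480 + -720 = -240
D) -240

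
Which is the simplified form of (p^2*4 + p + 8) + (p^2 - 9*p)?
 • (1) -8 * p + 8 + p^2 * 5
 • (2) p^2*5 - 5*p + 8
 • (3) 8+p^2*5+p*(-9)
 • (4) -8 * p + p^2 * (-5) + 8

Adding the polynomials and combining like terms:
(p^2*4 + p + 8) + (p^2 - 9*p)
= -8 * p + 8 + p^2 * 5
1) -8 * p + 8 + p^2 * 5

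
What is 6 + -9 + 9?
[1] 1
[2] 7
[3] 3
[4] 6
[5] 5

First: 6 + -9 = -3
Then: -3 + 9 = 6
4) 6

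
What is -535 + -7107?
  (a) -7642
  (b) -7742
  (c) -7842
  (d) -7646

-535 + -7107 = -7642
a) -7642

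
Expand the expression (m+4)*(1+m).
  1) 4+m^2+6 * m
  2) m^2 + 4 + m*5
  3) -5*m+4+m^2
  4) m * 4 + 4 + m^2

Expanding (m+4)*(1+m):
= m^2 + 4 + m*5
2) m^2 + 4 + m*5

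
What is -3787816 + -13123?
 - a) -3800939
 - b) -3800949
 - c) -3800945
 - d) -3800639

-3787816 + -13123 = -3800939
a) -3800939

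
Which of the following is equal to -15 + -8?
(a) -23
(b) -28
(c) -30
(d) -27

-15 + -8 = -23
a) -23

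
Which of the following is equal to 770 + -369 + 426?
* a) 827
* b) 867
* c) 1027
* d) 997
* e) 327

First: 770 + -369 = 401
Then: 401 + 426 = 827
a) 827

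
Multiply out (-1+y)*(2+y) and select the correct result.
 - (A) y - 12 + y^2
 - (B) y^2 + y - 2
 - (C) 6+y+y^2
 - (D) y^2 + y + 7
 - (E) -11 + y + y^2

Expanding (-1+y)*(2+y):
= y^2 + y - 2
B) y^2 + y - 2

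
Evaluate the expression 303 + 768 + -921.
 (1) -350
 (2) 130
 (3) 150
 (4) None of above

First: 303 + 768 = 1071
Then: 1071 + -921 = 150
3) 150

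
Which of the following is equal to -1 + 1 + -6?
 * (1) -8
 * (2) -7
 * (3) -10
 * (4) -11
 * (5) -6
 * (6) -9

First: -1 + 1 = 0
Then: 0 + -6 = -6
5) -6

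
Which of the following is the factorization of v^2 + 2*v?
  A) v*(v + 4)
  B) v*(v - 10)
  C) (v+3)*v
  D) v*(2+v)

We need to factor v^2 + 2*v.
The factored form is v*(2+v).
D) v*(2+v)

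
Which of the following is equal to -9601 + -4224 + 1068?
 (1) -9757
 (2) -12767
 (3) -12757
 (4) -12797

First: -9601 + -4224 = -13825
Then: -13825 + 1068 = -12757
3) -12757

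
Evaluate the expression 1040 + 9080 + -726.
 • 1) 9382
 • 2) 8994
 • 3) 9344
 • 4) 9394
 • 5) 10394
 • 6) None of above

First: 1040 + 9080 = 10120
Then: 10120 + -726 = 9394
4) 9394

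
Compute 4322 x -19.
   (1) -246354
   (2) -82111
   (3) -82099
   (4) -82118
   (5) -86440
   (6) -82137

4322 * -19 = -82118
4) -82118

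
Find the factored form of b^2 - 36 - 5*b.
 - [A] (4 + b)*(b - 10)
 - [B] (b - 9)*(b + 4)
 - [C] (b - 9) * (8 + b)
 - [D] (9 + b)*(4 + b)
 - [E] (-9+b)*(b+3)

We need to factor b^2 - 36 - 5*b.
The factored form is (b - 9)*(b + 4).
B) (b - 9)*(b + 4)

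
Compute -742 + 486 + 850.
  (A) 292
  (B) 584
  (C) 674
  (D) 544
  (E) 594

First: -742 + 486 = -256
Then: -256 + 850 = 594
E) 594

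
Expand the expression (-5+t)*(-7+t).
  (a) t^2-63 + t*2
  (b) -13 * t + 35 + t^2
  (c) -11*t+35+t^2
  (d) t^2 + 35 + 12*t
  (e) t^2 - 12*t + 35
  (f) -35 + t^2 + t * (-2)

Expanding (-5+t)*(-7+t):
= t^2 - 12*t + 35
e) t^2 - 12*t + 35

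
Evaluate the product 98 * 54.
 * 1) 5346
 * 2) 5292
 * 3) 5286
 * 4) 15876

98 * 54 = 5292
2) 5292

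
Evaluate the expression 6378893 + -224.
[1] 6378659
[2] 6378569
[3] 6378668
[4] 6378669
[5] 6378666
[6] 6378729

6378893 + -224 = 6378669
4) 6378669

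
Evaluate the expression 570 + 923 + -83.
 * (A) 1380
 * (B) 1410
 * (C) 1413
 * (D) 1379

First: 570 + 923 = 1493
Then: 1493 + -83 = 1410
B) 1410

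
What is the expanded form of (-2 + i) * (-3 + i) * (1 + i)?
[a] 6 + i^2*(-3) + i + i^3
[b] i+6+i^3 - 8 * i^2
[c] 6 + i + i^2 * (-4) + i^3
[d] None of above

Expanding (-2 + i) * (-3 + i) * (1 + i):
= 6 + i + i^2 * (-4) + i^3
c) 6 + i + i^2 * (-4) + i^3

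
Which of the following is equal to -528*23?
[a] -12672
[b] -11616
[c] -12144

-528 * 23 = -12144
c) -12144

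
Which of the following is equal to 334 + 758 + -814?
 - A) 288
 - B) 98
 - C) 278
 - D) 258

First: 334 + 758 = 1092
Then: 1092 + -814 = 278
C) 278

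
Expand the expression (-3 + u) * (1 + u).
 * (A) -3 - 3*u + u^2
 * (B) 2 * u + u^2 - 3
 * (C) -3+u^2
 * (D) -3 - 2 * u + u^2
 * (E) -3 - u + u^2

Expanding (-3 + u) * (1 + u):
= -3 - 2 * u + u^2
D) -3 - 2 * u + u^2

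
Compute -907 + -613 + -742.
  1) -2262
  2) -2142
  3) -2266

First: -907 + -613 = -1520
Then: -1520 + -742 = -2262
1) -2262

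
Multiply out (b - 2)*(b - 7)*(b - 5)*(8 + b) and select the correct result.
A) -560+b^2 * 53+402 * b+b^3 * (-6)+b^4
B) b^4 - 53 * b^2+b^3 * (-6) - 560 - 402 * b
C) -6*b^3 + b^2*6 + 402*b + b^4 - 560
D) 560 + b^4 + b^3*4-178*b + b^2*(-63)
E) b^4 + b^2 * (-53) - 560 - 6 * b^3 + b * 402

Expanding (b - 2)*(b - 7)*(b - 5)*(8 + b):
= b^4 + b^2 * (-53) - 560 - 6 * b^3 + b * 402
E) b^4 + b^2 * (-53) - 560 - 6 * b^3 + b * 402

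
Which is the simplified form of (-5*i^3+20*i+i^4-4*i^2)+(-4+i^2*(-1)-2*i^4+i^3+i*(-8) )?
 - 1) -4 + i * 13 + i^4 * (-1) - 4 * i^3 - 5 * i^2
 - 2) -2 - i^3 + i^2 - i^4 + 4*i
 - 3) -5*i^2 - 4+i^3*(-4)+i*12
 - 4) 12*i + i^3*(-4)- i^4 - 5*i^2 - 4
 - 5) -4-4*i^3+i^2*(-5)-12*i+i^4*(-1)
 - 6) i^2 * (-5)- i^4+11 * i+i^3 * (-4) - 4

Adding the polynomials and combining like terms:
(-5*i^3 + 20*i + i^4 - 4*i^2) + (-4 + i^2*(-1) - 2*i^4 + i^3 + i*(-8))
= 12*i + i^3*(-4)- i^4 - 5*i^2 - 4
4) 12*i + i^3*(-4)- i^4 - 5*i^2 - 4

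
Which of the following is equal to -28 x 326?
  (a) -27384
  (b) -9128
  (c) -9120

-28 * 326 = -9128
b) -9128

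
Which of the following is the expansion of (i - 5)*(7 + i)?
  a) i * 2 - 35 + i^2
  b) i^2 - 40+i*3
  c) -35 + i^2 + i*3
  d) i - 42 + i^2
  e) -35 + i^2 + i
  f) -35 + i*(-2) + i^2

Expanding (i - 5)*(7 + i):
= i * 2 - 35 + i^2
a) i * 2 - 35 + i^2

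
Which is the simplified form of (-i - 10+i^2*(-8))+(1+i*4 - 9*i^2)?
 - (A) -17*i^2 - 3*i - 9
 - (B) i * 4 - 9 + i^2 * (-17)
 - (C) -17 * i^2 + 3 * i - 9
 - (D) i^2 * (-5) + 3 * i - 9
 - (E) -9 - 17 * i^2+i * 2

Adding the polynomials and combining like terms:
(-i - 10 + i^2*(-8)) + (1 + i*4 - 9*i^2)
= -17 * i^2 + 3 * i - 9
C) -17 * i^2 + 3 * i - 9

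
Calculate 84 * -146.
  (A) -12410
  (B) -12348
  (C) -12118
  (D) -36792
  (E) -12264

84 * -146 = -12264
E) -12264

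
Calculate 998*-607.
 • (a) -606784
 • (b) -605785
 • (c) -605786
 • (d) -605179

998 * -607 = -605786
c) -605786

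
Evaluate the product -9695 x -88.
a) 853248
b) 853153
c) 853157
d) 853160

-9695 * -88 = 853160
d) 853160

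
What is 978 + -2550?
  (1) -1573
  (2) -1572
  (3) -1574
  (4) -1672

978 + -2550 = -1572
2) -1572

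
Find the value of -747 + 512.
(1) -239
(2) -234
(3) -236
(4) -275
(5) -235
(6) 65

-747 + 512 = -235
5) -235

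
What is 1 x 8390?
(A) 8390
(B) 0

1 * 8390 = 8390
A) 8390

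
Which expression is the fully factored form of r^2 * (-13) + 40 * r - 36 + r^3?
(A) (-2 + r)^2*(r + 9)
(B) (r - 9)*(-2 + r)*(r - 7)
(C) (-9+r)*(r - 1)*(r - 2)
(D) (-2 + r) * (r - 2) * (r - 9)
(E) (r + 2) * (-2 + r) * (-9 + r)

We need to factor r^2 * (-13) + 40 * r - 36 + r^3.
The factored form is (-2 + r) * (r - 2) * (r - 9).
D) (-2 + r) * (r - 2) * (r - 9)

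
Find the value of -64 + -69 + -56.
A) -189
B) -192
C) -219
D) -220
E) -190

First: -64 + -69 = -133
Then: -133 + -56 = -189
A) -189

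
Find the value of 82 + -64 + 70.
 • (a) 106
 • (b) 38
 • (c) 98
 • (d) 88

First: 82 + -64 = 18
Then: 18 + 70 = 88
d) 88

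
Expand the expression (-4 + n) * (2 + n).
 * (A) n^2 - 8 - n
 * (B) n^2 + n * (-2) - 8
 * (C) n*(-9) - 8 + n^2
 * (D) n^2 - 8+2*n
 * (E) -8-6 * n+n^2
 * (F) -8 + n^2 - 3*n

Expanding (-4 + n) * (2 + n):
= n^2 + n * (-2) - 8
B) n^2 + n * (-2) - 8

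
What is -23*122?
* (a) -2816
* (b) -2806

-23 * 122 = -2806
b) -2806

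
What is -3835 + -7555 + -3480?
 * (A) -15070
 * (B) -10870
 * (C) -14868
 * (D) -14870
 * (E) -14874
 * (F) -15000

First: -3835 + -7555 = -11390
Then: -11390 + -3480 = -14870
D) -14870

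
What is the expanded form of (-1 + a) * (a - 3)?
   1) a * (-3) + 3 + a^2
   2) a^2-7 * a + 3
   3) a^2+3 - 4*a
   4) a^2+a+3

Expanding (-1 + a) * (a - 3):
= a^2+3 - 4*a
3) a^2+3 - 4*a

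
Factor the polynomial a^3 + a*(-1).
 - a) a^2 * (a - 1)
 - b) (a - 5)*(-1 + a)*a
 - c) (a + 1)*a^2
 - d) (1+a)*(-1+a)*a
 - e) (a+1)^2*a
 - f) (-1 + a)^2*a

We need to factor a^3 + a*(-1).
The factored form is (1+a)*(-1+a)*a.
d) (1+a)*(-1+a)*a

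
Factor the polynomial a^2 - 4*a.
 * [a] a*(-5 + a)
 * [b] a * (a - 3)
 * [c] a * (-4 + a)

We need to factor a^2 - 4*a.
The factored form is a * (-4 + a).
c) a * (-4 + a)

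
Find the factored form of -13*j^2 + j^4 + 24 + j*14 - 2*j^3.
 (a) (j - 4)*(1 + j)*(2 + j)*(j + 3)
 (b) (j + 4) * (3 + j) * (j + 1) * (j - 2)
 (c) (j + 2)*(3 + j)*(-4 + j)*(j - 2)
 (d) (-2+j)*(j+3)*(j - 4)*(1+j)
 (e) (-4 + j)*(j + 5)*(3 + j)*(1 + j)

We need to factor -13*j^2 + j^4 + 24 + j*14 - 2*j^3.
The factored form is (-2+j)*(j+3)*(j - 4)*(1+j).
d) (-2+j)*(j+3)*(j - 4)*(1+j)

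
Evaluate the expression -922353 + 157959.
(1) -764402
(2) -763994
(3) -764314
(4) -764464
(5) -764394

-922353 + 157959 = -764394
5) -764394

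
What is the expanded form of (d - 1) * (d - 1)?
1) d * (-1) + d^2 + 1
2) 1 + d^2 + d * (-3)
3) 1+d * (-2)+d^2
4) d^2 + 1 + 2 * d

Expanding (d - 1) * (d - 1):
= 1+d * (-2)+d^2
3) 1+d * (-2)+d^2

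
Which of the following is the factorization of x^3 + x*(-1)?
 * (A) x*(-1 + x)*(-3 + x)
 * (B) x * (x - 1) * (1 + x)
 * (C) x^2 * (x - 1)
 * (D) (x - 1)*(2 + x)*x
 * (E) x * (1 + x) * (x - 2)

We need to factor x^3 + x*(-1).
The factored form is x * (x - 1) * (1 + x).
B) x * (x - 1) * (1 + x)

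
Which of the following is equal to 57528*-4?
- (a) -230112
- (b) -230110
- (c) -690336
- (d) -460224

57528 * -4 = -230112
a) -230112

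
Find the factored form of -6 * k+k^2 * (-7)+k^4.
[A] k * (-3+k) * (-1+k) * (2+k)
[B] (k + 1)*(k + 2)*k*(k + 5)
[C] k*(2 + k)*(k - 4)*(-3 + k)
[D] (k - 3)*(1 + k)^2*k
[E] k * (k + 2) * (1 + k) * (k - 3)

We need to factor -6 * k+k^2 * (-7)+k^4.
The factored form is k * (k + 2) * (1 + k) * (k - 3).
E) k * (k + 2) * (1 + k) * (k - 3)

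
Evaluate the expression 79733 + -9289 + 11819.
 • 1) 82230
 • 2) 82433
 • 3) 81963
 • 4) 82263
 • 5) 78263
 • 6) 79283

First: 79733 + -9289 = 70444
Then: 70444 + 11819 = 82263
4) 82263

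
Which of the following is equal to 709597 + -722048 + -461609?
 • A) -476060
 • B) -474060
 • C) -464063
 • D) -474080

First: 709597 + -722048 = -12451
Then: -12451 + -461609 = -474060
B) -474060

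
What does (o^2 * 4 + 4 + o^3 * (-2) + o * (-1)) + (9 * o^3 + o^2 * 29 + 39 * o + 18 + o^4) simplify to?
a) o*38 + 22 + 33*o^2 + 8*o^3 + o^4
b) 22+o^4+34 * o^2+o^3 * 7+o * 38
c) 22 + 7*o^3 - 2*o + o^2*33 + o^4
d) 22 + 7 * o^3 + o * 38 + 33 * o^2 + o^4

Adding the polynomials and combining like terms:
(o^2*4 + 4 + o^3*(-2) + o*(-1)) + (9*o^3 + o^2*29 + 39*o + 18 + o^4)
= 22 + 7 * o^3 + o * 38 + 33 * o^2 + o^4
d) 22 + 7 * o^3 + o * 38 + 33 * o^2 + o^4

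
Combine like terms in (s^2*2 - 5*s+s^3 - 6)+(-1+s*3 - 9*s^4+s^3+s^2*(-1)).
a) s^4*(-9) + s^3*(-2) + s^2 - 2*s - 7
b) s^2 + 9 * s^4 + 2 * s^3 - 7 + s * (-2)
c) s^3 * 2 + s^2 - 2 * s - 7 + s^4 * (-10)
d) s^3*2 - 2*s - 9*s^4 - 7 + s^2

Adding the polynomials and combining like terms:
(s^2*2 - 5*s + s^3 - 6) + (-1 + s*3 - 9*s^4 + s^3 + s^2*(-1))
= s^3*2 - 2*s - 9*s^4 - 7 + s^2
d) s^3*2 - 2*s - 9*s^4 - 7 + s^2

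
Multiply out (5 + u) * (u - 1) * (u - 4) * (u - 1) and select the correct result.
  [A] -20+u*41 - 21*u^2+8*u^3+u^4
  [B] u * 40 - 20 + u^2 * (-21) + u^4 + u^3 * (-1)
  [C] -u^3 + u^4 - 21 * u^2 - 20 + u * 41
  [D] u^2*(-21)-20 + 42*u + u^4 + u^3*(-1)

Expanding (5 + u) * (u - 1) * (u - 4) * (u - 1):
= -u^3 + u^4 - 21 * u^2 - 20 + u * 41
C) -u^3 + u^4 - 21 * u^2 - 20 + u * 41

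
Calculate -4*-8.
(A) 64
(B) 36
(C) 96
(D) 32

-4 * -8 = 32
D) 32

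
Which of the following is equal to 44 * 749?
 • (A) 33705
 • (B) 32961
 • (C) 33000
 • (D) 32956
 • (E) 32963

44 * 749 = 32956
D) 32956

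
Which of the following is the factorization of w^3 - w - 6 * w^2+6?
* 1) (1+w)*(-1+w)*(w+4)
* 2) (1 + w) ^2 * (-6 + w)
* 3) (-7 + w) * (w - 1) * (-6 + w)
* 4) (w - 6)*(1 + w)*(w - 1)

We need to factor w^3 - w - 6 * w^2+6.
The factored form is (w - 6)*(1 + w)*(w - 1).
4) (w - 6)*(1 + w)*(w - 1)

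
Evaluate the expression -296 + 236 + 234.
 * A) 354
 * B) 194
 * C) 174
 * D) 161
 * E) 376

First: -296 + 236 = -60
Then: -60 + 234 = 174
C) 174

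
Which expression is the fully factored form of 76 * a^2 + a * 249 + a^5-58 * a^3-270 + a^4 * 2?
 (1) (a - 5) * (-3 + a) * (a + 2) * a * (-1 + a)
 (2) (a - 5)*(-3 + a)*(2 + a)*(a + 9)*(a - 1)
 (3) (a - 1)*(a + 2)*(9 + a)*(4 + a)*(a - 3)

We need to factor 76 * a^2 + a * 249 + a^5-58 * a^3-270 + a^4 * 2.
The factored form is (a - 5)*(-3 + a)*(2 + a)*(a + 9)*(a - 1).
2) (a - 5)*(-3 + a)*(2 + a)*(a + 9)*(a - 1)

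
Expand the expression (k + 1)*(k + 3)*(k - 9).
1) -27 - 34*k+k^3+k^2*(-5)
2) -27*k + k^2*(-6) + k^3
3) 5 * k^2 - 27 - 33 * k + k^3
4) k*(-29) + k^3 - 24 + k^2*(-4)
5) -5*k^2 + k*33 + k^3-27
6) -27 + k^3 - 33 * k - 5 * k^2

Expanding (k + 1)*(k + 3)*(k - 9):
= -27 + k^3 - 33 * k - 5 * k^2
6) -27 + k^3 - 33 * k - 5 * k^2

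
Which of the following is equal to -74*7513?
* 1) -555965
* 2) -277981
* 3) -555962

-74 * 7513 = -555962
3) -555962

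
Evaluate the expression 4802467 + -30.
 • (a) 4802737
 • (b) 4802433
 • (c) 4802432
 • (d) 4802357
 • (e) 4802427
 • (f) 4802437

4802467 + -30 = 4802437
f) 4802437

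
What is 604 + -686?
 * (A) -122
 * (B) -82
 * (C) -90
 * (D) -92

604 + -686 = -82
B) -82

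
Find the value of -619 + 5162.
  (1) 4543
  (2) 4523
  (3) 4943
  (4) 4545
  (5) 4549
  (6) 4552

-619 + 5162 = 4543
1) 4543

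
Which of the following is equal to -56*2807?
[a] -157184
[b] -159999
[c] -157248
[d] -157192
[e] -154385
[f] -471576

-56 * 2807 = -157192
d) -157192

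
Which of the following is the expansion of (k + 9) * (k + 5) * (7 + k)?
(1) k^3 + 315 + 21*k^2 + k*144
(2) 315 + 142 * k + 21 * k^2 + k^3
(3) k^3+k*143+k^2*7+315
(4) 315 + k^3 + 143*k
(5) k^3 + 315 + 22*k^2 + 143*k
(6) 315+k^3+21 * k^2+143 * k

Expanding (k + 9) * (k + 5) * (7 + k):
= 315+k^3+21 * k^2+143 * k
6) 315+k^3+21 * k^2+143 * k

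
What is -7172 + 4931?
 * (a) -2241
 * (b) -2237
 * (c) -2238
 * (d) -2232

-7172 + 4931 = -2241
a) -2241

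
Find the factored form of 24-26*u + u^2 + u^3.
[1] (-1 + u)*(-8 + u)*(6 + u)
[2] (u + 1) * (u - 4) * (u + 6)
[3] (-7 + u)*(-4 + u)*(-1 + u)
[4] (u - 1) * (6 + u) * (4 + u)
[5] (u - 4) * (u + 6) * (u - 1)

We need to factor 24-26*u + u^2 + u^3.
The factored form is (u - 4) * (u + 6) * (u - 1).
5) (u - 4) * (u + 6) * (u - 1)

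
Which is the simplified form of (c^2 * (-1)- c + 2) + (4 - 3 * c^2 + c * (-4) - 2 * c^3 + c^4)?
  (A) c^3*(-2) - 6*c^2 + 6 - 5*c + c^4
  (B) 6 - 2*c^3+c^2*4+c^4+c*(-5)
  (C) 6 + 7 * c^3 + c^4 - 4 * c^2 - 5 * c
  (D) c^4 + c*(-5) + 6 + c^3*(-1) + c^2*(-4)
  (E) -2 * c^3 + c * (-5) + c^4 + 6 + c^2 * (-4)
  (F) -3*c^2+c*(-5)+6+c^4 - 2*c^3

Adding the polynomials and combining like terms:
(c^2*(-1) - c + 2) + (4 - 3*c^2 + c*(-4) - 2*c^3 + c^4)
= -2 * c^3 + c * (-5) + c^4 + 6 + c^2 * (-4)
E) -2 * c^3 + c * (-5) + c^4 + 6 + c^2 * (-4)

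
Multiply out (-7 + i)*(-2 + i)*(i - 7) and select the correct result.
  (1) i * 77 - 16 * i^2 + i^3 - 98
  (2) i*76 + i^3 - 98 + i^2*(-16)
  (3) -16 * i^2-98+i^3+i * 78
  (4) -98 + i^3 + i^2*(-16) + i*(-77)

Expanding (-7 + i)*(-2 + i)*(i - 7):
= i * 77 - 16 * i^2 + i^3 - 98
1) i * 77 - 16 * i^2 + i^3 - 98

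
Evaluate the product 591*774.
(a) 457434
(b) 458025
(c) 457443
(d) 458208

591 * 774 = 457434
a) 457434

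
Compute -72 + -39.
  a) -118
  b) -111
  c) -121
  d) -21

-72 + -39 = -111
b) -111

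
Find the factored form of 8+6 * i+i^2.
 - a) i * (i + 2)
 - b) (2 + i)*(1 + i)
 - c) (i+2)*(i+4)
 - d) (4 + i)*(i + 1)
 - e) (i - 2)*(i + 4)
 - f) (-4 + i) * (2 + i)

We need to factor 8+6 * i+i^2.
The factored form is (i+2)*(i+4).
c) (i+2)*(i+4)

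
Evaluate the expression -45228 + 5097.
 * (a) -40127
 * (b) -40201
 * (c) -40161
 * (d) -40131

-45228 + 5097 = -40131
d) -40131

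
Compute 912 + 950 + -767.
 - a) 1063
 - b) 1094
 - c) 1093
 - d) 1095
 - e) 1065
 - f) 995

First: 912 + 950 = 1862
Then: 1862 + -767 = 1095
d) 1095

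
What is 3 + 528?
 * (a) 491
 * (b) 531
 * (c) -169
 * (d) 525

3 + 528 = 531
b) 531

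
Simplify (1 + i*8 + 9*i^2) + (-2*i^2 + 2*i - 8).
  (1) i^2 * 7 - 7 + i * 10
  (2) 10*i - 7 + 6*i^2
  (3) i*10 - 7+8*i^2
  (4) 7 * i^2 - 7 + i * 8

Adding the polynomials and combining like terms:
(1 + i*8 + 9*i^2) + (-2*i^2 + 2*i - 8)
= i^2 * 7 - 7 + i * 10
1) i^2 * 7 - 7 + i * 10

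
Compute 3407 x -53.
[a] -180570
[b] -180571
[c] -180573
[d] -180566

3407 * -53 = -180571
b) -180571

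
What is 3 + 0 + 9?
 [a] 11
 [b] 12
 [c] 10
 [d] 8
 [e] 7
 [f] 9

First: 3 + 0 = 3
Then: 3 + 9 = 12
b) 12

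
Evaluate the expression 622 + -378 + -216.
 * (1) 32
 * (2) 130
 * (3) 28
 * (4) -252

First: 622 + -378 = 244
Then: 244 + -216 = 28
3) 28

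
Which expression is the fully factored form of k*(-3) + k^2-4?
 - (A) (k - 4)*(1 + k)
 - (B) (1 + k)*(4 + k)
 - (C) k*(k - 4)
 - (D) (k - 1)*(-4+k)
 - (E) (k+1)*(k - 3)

We need to factor k*(-3) + k^2-4.
The factored form is (k - 4)*(1 + k).
A) (k - 4)*(1 + k)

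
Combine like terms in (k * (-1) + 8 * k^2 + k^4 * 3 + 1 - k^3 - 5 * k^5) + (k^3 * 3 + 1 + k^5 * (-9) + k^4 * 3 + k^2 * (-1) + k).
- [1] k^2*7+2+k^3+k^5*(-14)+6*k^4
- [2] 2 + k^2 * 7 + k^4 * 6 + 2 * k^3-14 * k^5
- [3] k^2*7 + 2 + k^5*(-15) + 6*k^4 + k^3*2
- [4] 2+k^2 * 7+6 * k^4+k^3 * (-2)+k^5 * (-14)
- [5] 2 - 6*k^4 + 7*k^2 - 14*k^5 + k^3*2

Adding the polynomials and combining like terms:
(k*(-1) + 8*k^2 + k^4*3 + 1 - k^3 - 5*k^5) + (k^3*3 + 1 + k^5*(-9) + k^4*3 + k^2*(-1) + k)
= 2 + k^2 * 7 + k^4 * 6 + 2 * k^3-14 * k^5
2) 2 + k^2 * 7 + k^4 * 6 + 2 * k^3-14 * k^5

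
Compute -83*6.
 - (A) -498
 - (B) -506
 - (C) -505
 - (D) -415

-83 * 6 = -498
A) -498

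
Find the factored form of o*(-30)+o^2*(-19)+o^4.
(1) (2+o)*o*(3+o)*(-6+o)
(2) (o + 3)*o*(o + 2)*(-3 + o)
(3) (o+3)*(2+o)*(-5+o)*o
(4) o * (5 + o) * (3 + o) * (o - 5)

We need to factor o*(-30)+o^2*(-19)+o^4.
The factored form is (o+3)*(2+o)*(-5+o)*o.
3) (o+3)*(2+o)*(-5+o)*o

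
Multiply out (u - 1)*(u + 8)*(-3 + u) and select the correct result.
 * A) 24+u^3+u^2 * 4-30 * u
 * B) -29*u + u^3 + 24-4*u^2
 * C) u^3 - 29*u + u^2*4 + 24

Expanding (u - 1)*(u + 8)*(-3 + u):
= u^3 - 29*u + u^2*4 + 24
C) u^3 - 29*u + u^2*4 + 24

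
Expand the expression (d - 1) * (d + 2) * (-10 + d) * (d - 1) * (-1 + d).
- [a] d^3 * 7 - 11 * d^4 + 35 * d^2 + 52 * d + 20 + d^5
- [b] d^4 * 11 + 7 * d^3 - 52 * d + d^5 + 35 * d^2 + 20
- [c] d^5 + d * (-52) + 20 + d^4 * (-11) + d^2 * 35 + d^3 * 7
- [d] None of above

Expanding (d - 1) * (d + 2) * (-10 + d) * (d - 1) * (-1 + d):
= d^5 + d * (-52) + 20 + d^4 * (-11) + d^2 * 35 + d^3 * 7
c) d^5 + d * (-52) + 20 + d^4 * (-11) + d^2 * 35 + d^3 * 7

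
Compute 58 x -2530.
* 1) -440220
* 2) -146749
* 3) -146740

58 * -2530 = -146740
3) -146740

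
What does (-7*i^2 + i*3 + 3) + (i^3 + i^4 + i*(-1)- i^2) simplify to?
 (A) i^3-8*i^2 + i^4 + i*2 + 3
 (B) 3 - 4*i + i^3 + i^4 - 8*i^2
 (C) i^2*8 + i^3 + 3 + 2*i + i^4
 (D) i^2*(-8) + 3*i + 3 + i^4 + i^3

Adding the polynomials and combining like terms:
(-7*i^2 + i*3 + 3) + (i^3 + i^4 + i*(-1) - i^2)
= i^3-8*i^2 + i^4 + i*2 + 3
A) i^3-8*i^2 + i^4 + i*2 + 3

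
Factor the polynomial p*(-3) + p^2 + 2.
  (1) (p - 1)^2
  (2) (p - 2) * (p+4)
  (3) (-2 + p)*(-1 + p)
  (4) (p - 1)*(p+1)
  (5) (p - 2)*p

We need to factor p*(-3) + p^2 + 2.
The factored form is (-2 + p)*(-1 + p).
3) (-2 + p)*(-1 + p)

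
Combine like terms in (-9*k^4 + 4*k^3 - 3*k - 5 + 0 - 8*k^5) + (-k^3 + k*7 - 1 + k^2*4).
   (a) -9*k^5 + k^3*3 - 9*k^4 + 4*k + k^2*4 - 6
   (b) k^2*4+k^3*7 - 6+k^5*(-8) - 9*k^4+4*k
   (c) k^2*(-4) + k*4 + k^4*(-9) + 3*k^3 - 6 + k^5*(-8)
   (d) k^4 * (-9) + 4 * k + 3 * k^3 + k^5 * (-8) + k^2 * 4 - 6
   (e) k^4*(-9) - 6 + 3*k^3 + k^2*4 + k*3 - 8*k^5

Adding the polynomials and combining like terms:
(-9*k^4 + 4*k^3 - 3*k - 5 + 0 - 8*k^5) + (-k^3 + k*7 - 1 + k^2*4)
= k^4 * (-9) + 4 * k + 3 * k^3 + k^5 * (-8) + k^2 * 4 - 6
d) k^4 * (-9) + 4 * k + 3 * k^3 + k^5 * (-8) + k^2 * 4 - 6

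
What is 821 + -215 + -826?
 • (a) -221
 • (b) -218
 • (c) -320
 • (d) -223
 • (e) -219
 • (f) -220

First: 821 + -215 = 606
Then: 606 + -826 = -220
f) -220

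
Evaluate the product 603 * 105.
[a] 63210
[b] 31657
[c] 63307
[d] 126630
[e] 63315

603 * 105 = 63315
e) 63315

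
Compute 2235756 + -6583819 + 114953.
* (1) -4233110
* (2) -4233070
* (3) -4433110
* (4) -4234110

First: 2235756 + -6583819 = -4348063
Then: -4348063 + 114953 = -4233110
1) -4233110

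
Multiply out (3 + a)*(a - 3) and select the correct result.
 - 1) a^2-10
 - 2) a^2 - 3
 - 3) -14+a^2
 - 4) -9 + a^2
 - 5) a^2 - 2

Expanding (3 + a)*(a - 3):
= -9 + a^2
4) -9 + a^2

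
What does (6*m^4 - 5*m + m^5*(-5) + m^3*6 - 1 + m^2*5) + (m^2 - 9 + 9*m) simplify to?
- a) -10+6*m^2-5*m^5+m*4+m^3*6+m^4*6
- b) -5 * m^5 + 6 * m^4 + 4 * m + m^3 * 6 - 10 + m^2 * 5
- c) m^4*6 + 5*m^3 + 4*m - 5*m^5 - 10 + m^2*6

Adding the polynomials and combining like terms:
(6*m^4 - 5*m + m^5*(-5) + m^3*6 - 1 + m^2*5) + (m^2 - 9 + 9*m)
= -10+6*m^2-5*m^5+m*4+m^3*6+m^4*6
a) -10+6*m^2-5*m^5+m*4+m^3*6+m^4*6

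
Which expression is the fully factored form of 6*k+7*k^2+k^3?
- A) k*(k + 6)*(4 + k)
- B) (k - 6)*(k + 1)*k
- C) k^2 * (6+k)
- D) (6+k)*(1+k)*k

We need to factor 6*k+7*k^2+k^3.
The factored form is (6+k)*(1+k)*k.
D) (6+k)*(1+k)*k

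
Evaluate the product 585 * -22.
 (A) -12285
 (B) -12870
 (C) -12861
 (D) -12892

585 * -22 = -12870
B) -12870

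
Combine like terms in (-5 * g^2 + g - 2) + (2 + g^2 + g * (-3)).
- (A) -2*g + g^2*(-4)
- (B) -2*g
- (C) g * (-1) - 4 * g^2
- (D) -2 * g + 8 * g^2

Adding the polynomials and combining like terms:
(-5*g^2 + g - 2) + (2 + g^2 + g*(-3))
= -2*g + g^2*(-4)
A) -2*g + g^2*(-4)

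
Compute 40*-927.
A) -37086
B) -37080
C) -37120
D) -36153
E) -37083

40 * -927 = -37080
B) -37080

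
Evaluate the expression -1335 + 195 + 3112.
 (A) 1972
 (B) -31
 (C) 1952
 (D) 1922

First: -1335 + 195 = -1140
Then: -1140 + 3112 = 1972
A) 1972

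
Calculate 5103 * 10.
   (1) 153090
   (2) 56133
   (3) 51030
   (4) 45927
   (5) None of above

5103 * 10 = 51030
3) 51030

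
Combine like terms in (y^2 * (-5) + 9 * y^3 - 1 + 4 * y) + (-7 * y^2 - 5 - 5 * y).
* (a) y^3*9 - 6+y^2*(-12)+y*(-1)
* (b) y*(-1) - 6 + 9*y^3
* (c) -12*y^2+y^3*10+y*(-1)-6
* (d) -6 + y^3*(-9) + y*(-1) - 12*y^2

Adding the polynomials and combining like terms:
(y^2*(-5) + 9*y^3 - 1 + 4*y) + (-7*y^2 - 5 - 5*y)
= y^3*9 - 6+y^2*(-12)+y*(-1)
a) y^3*9 - 6+y^2*(-12)+y*(-1)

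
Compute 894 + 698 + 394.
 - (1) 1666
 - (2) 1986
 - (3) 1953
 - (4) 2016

First: 894 + 698 = 1592
Then: 1592 + 394 = 1986
2) 1986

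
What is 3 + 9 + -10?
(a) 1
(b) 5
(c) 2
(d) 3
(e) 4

First: 3 + 9 = 12
Then: 12 + -10 = 2
c) 2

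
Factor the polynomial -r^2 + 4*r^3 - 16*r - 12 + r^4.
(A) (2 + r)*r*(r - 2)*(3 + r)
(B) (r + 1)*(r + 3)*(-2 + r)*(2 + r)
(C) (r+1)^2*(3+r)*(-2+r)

We need to factor -r^2 + 4*r^3 - 16*r - 12 + r^4.
The factored form is (r + 1)*(r + 3)*(-2 + r)*(2 + r).
B) (r + 1)*(r + 3)*(-2 + r)*(2 + r)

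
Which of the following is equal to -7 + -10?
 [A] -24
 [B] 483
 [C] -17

-7 + -10 = -17
C) -17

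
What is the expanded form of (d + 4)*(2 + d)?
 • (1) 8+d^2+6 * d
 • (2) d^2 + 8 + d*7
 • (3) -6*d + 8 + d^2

Expanding (d + 4)*(2 + d):
= 8+d^2+6 * d
1) 8+d^2+6 * d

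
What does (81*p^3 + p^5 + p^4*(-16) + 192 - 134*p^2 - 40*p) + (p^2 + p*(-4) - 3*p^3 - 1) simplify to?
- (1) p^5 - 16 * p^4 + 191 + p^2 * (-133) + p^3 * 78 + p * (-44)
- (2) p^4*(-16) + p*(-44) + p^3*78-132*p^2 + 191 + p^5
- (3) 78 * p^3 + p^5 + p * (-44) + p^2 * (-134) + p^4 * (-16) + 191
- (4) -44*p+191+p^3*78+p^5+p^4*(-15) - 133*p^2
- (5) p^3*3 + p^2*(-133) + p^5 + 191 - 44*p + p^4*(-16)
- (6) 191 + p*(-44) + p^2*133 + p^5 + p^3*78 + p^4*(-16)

Adding the polynomials and combining like terms:
(81*p^3 + p^5 + p^4*(-16) + 192 - 134*p^2 - 40*p) + (p^2 + p*(-4) - 3*p^3 - 1)
= p^5 - 16 * p^4 + 191 + p^2 * (-133) + p^3 * 78 + p * (-44)
1) p^5 - 16 * p^4 + 191 + p^2 * (-133) + p^3 * 78 + p * (-44)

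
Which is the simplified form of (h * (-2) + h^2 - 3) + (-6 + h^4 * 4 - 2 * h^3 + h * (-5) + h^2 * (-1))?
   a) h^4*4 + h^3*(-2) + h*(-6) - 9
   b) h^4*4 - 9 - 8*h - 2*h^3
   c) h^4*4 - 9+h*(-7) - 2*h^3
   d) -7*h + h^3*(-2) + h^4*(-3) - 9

Adding the polynomials and combining like terms:
(h*(-2) + h^2 - 3) + (-6 + h^4*4 - 2*h^3 + h*(-5) + h^2*(-1))
= h^4*4 - 9+h*(-7) - 2*h^3
c) h^4*4 - 9+h*(-7) - 2*h^3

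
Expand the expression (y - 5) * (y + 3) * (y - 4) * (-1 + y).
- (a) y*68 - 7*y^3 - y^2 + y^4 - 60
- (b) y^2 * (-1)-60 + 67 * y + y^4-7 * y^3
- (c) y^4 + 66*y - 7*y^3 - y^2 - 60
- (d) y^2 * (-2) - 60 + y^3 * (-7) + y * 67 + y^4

Expanding (y - 5) * (y + 3) * (y - 4) * (-1 + y):
= y^2 * (-1)-60 + 67 * y + y^4-7 * y^3
b) y^2 * (-1)-60 + 67 * y + y^4-7 * y^3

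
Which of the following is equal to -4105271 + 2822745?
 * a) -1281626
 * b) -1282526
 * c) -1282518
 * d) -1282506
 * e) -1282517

-4105271 + 2822745 = -1282526
b) -1282526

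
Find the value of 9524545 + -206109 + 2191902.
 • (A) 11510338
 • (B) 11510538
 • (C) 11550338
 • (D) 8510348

First: 9524545 + -206109 = 9318436
Then: 9318436 + 2191902 = 11510338
A) 11510338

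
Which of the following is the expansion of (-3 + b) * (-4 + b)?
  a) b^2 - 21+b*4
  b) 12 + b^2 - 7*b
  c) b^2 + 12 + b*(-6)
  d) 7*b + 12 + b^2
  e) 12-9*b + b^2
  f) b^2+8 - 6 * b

Expanding (-3 + b) * (-4 + b):
= 12 + b^2 - 7*b
b) 12 + b^2 - 7*b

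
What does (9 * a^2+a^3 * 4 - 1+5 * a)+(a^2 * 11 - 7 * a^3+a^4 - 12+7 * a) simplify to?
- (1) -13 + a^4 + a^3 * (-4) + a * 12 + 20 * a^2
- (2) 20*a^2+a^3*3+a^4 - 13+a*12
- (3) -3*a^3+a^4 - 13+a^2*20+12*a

Adding the polynomials and combining like terms:
(9*a^2 + a^3*4 - 1 + 5*a) + (a^2*11 - 7*a^3 + a^4 - 12 + 7*a)
= -3*a^3+a^4 - 13+a^2*20+12*a
3) -3*a^3+a^4 - 13+a^2*20+12*a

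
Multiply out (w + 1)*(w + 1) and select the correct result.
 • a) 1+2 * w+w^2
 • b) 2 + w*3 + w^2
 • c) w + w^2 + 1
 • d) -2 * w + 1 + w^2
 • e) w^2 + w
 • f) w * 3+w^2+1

Expanding (w + 1)*(w + 1):
= 1+2 * w+w^2
a) 1+2 * w+w^2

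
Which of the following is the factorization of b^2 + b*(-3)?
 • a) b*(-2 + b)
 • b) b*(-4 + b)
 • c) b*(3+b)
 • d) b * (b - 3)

We need to factor b^2 + b*(-3).
The factored form is b * (b - 3).
d) b * (b - 3)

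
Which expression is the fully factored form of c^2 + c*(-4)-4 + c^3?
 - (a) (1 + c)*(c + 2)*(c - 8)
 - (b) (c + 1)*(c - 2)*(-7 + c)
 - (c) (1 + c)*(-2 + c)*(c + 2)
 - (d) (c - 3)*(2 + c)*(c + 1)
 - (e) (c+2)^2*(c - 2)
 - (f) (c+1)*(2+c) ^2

We need to factor c^2 + c*(-4)-4 + c^3.
The factored form is (1 + c)*(-2 + c)*(c + 2).
c) (1 + c)*(-2 + c)*(c + 2)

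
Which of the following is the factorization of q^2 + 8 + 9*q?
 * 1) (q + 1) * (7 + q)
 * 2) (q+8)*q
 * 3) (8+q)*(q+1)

We need to factor q^2 + 8 + 9*q.
The factored form is (8+q)*(q+1).
3) (8+q)*(q+1)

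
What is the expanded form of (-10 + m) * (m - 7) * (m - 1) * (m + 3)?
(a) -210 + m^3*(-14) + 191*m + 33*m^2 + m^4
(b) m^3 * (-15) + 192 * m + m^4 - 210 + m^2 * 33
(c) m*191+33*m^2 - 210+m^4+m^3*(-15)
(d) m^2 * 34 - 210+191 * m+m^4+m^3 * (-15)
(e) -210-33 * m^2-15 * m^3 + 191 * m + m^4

Expanding (-10 + m) * (m - 7) * (m - 1) * (m + 3):
= m*191+33*m^2 - 210+m^4+m^3*(-15)
c) m*191+33*m^2 - 210+m^4+m^3*(-15)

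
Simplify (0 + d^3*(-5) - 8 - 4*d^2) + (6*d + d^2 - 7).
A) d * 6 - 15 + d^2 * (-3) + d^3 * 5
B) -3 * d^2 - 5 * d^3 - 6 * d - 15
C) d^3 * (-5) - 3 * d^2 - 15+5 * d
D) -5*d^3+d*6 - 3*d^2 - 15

Adding the polynomials and combining like terms:
(0 + d^3*(-5) - 8 - 4*d^2) + (6*d + d^2 - 7)
= -5*d^3+d*6 - 3*d^2 - 15
D) -5*d^3+d*6 - 3*d^2 - 15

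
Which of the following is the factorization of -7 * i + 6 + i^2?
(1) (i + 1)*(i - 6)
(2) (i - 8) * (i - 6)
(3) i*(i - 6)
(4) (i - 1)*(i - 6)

We need to factor -7 * i + 6 + i^2.
The factored form is (i - 1)*(i - 6).
4) (i - 1)*(i - 6)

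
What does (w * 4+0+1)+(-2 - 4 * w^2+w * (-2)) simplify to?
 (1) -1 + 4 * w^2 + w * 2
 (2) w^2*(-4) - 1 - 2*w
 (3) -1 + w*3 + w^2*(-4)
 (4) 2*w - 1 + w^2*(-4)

Adding the polynomials and combining like terms:
(w*4 + 0 + 1) + (-2 - 4*w^2 + w*(-2))
= 2*w - 1 + w^2*(-4)
4) 2*w - 1 + w^2*(-4)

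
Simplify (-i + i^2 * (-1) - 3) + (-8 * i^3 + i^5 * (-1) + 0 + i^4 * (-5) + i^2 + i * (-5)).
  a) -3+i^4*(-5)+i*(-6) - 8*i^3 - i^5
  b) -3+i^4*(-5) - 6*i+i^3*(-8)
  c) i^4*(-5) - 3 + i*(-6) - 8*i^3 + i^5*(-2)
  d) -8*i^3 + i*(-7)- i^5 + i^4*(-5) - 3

Adding the polynomials and combining like terms:
(-i + i^2*(-1) - 3) + (-8*i^3 + i^5*(-1) + 0 + i^4*(-5) + i^2 + i*(-5))
= -3+i^4*(-5)+i*(-6) - 8*i^3 - i^5
a) -3+i^4*(-5)+i*(-6) - 8*i^3 - i^5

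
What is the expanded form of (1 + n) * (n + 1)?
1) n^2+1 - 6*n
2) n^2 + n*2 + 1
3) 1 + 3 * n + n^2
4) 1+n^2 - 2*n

Expanding (1 + n) * (n + 1):
= n^2 + n*2 + 1
2) n^2 + n*2 + 1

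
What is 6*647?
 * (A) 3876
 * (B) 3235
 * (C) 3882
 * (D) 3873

6 * 647 = 3882
C) 3882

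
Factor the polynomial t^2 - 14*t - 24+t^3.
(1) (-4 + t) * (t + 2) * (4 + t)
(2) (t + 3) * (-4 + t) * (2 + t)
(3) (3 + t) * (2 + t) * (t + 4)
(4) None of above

We need to factor t^2 - 14*t - 24+t^3.
The factored form is (t + 3) * (-4 + t) * (2 + t).
2) (t + 3) * (-4 + t) * (2 + t)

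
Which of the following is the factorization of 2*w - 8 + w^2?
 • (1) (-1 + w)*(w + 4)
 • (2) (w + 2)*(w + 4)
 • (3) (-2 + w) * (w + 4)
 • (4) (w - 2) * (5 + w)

We need to factor 2*w - 8 + w^2.
The factored form is (-2 + w) * (w + 4).
3) (-2 + w) * (w + 4)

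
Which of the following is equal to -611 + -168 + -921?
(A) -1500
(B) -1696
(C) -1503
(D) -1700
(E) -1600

First: -611 + -168 = -779
Then: -779 + -921 = -1700
D) -1700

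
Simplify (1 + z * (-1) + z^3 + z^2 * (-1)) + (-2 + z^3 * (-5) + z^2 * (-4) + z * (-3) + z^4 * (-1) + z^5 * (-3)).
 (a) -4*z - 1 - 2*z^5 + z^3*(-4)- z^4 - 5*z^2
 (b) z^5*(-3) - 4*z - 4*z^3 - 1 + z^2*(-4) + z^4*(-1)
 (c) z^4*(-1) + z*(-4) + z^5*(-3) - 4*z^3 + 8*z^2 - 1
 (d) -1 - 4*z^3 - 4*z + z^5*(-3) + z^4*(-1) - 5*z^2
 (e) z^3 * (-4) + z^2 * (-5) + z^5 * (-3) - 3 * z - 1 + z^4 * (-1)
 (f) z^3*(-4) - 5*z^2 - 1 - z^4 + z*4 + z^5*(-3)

Adding the polynomials and combining like terms:
(1 + z*(-1) + z^3 + z^2*(-1)) + (-2 + z^3*(-5) + z^2*(-4) + z*(-3) + z^4*(-1) + z^5*(-3))
= -1 - 4*z^3 - 4*z + z^5*(-3) + z^4*(-1) - 5*z^2
d) -1 - 4*z^3 - 4*z + z^5*(-3) + z^4*(-1) - 5*z^2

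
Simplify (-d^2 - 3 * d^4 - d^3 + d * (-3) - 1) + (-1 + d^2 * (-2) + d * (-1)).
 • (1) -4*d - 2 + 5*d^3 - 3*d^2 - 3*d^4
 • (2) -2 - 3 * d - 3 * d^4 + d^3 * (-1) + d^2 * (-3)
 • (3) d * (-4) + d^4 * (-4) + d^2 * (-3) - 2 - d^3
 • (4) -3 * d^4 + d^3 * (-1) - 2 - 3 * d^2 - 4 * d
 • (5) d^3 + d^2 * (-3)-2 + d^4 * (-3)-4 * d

Adding the polynomials and combining like terms:
(-d^2 - 3*d^4 - d^3 + d*(-3) - 1) + (-1 + d^2*(-2) + d*(-1))
= -3 * d^4 + d^3 * (-1) - 2 - 3 * d^2 - 4 * d
4) -3 * d^4 + d^3 * (-1) - 2 - 3 * d^2 - 4 * d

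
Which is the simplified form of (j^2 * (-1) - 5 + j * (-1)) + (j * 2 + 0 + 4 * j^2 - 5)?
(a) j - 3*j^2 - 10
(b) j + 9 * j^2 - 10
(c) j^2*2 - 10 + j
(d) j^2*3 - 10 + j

Adding the polynomials and combining like terms:
(j^2*(-1) - 5 + j*(-1)) + (j*2 + 0 + 4*j^2 - 5)
= j^2*3 - 10 + j
d) j^2*3 - 10 + j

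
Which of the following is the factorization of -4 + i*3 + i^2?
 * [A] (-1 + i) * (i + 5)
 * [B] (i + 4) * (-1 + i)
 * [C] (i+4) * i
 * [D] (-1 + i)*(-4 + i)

We need to factor -4 + i*3 + i^2.
The factored form is (i + 4) * (-1 + i).
B) (i + 4) * (-1 + i)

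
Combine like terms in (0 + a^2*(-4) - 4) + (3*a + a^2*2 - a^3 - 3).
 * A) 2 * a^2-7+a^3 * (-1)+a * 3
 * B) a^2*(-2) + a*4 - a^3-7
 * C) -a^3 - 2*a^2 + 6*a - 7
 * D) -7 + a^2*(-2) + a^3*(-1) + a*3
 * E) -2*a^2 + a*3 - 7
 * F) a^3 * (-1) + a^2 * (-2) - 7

Adding the polynomials and combining like terms:
(0 + a^2*(-4) - 4) + (3*a + a^2*2 - a^3 - 3)
= -7 + a^2*(-2) + a^3*(-1) + a*3
D) -7 + a^2*(-2) + a^3*(-1) + a*3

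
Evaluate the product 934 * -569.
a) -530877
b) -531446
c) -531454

934 * -569 = -531446
b) -531446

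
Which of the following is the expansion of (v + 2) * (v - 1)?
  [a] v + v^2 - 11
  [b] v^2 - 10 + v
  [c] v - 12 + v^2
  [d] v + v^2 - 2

Expanding (v + 2) * (v - 1):
= v + v^2 - 2
d) v + v^2 - 2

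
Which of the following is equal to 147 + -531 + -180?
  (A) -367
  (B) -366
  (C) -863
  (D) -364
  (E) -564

First: 147 + -531 = -384
Then: -384 + -180 = -564
E) -564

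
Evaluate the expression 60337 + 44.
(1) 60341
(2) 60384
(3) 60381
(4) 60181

60337 + 44 = 60381
3) 60381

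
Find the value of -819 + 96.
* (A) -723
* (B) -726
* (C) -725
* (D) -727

-819 + 96 = -723
A) -723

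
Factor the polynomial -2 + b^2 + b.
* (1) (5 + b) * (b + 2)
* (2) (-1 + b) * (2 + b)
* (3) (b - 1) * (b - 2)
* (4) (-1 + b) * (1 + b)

We need to factor -2 + b^2 + b.
The factored form is (-1 + b) * (2 + b).
2) (-1 + b) * (2 + b)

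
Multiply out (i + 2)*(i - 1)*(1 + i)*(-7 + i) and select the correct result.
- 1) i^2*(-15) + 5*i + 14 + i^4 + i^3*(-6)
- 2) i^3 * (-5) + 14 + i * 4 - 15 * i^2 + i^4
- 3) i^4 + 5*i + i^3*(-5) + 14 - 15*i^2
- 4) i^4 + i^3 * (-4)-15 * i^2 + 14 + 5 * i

Expanding (i + 2)*(i - 1)*(1 + i)*(-7 + i):
= i^4 + 5*i + i^3*(-5) + 14 - 15*i^2
3) i^4 + 5*i + i^3*(-5) + 14 - 15*i^2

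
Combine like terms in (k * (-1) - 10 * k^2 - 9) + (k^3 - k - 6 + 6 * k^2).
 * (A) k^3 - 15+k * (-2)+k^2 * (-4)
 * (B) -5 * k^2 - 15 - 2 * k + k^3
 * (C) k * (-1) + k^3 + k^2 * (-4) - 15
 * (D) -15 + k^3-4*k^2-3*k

Adding the polynomials and combining like terms:
(k*(-1) - 10*k^2 - 9) + (k^3 - k - 6 + 6*k^2)
= k^3 - 15+k * (-2)+k^2 * (-4)
A) k^3 - 15+k * (-2)+k^2 * (-4)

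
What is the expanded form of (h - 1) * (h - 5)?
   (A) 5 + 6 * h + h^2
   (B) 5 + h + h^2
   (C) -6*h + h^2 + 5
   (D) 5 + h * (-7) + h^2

Expanding (h - 1) * (h - 5):
= -6*h + h^2 + 5
C) -6*h + h^2 + 5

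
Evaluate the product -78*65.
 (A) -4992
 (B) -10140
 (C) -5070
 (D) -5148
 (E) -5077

-78 * 65 = -5070
C) -5070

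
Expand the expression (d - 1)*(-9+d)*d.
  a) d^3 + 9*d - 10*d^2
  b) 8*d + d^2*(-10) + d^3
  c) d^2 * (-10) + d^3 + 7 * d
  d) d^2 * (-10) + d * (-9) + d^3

Expanding (d - 1)*(-9+d)*d:
= d^3 + 9*d - 10*d^2
a) d^3 + 9*d - 10*d^2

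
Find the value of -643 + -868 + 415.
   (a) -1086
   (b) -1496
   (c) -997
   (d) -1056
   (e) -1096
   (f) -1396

First: -643 + -868 = -1511
Then: -1511 + 415 = -1096
e) -1096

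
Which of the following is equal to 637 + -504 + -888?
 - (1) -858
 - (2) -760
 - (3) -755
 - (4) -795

First: 637 + -504 = 133
Then: 133 + -888 = -755
3) -755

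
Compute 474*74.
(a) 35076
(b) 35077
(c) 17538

474 * 74 = 35076
a) 35076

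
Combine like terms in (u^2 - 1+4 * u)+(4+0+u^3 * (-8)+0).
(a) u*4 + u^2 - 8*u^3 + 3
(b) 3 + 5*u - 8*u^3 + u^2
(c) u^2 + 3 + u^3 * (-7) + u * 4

Adding the polynomials and combining like terms:
(u^2 - 1 + 4*u) + (4 + 0 + u^3*(-8) + 0)
= u*4 + u^2 - 8*u^3 + 3
a) u*4 + u^2 - 8*u^3 + 3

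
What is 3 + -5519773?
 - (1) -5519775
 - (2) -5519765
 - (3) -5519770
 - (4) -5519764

3 + -5519773 = -5519770
3) -5519770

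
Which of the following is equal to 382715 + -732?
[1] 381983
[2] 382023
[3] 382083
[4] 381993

382715 + -732 = 381983
1) 381983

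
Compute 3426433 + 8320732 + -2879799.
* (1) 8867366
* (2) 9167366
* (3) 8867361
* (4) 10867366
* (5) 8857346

First: 3426433 + 8320732 = 11747165
Then: 11747165 + -2879799 = 8867366
1) 8867366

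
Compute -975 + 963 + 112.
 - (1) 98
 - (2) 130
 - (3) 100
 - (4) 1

First: -975 + 963 = -12
Then: -12 + 112 = 100
3) 100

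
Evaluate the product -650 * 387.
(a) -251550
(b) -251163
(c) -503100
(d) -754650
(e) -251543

-650 * 387 = -251550
a) -251550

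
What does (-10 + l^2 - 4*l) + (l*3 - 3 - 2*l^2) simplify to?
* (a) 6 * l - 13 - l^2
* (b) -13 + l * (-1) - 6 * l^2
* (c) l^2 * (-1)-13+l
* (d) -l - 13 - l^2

Adding the polynomials and combining like terms:
(-10 + l^2 - 4*l) + (l*3 - 3 - 2*l^2)
= -l - 13 - l^2
d) -l - 13 - l^2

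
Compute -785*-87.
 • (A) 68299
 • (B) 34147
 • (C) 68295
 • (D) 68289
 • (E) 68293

-785 * -87 = 68295
C) 68295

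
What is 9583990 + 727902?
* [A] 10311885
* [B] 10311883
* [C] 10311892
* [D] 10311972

9583990 + 727902 = 10311892
C) 10311892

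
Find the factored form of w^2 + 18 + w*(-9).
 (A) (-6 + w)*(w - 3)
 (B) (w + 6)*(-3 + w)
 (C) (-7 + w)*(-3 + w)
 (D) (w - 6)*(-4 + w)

We need to factor w^2 + 18 + w*(-9).
The factored form is (-6 + w)*(w - 3).
A) (-6 + w)*(w - 3)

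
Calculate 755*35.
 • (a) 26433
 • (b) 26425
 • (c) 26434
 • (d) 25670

755 * 35 = 26425
b) 26425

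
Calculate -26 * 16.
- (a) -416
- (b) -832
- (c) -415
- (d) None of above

-26 * 16 = -416
a) -416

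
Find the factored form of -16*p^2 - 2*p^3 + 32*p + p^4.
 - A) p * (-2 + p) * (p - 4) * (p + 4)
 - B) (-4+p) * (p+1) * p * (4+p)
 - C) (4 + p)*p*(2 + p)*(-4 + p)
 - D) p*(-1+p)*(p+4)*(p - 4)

We need to factor -16*p^2 - 2*p^3 + 32*p + p^4.
The factored form is p * (-2 + p) * (p - 4) * (p + 4).
A) p * (-2 + p) * (p - 4) * (p + 4)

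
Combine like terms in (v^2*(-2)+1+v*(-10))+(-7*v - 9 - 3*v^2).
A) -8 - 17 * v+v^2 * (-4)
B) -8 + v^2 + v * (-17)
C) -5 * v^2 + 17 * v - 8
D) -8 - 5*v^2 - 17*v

Adding the polynomials and combining like terms:
(v^2*(-2) + 1 + v*(-10)) + (-7*v - 9 - 3*v^2)
= -8 - 5*v^2 - 17*v
D) -8 - 5*v^2 - 17*v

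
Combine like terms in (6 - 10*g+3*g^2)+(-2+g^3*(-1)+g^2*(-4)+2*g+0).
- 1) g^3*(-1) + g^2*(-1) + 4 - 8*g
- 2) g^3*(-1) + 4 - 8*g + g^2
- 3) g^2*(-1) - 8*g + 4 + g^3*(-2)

Adding the polynomials and combining like terms:
(6 - 10*g + 3*g^2) + (-2 + g^3*(-1) + g^2*(-4) + 2*g + 0)
= g^3*(-1) + g^2*(-1) + 4 - 8*g
1) g^3*(-1) + g^2*(-1) + 4 - 8*g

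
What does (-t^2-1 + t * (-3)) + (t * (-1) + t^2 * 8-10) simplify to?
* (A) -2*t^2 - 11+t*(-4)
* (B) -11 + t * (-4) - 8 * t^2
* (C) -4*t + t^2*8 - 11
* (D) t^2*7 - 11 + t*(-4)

Adding the polynomials and combining like terms:
(-t^2 - 1 + t*(-3)) + (t*(-1) + t^2*8 - 10)
= t^2*7 - 11 + t*(-4)
D) t^2*7 - 11 + t*(-4)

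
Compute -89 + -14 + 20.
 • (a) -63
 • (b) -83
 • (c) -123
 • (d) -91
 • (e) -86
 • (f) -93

First: -89 + -14 = -103
Then: -103 + 20 = -83
b) -83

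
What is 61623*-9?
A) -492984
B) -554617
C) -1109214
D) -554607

61623 * -9 = -554607
D) -554607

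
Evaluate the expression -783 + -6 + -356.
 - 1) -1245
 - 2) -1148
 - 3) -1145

First: -783 + -6 = -789
Then: -789 + -356 = -1145
3) -1145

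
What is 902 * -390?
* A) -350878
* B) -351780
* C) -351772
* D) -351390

902 * -390 = -351780
B) -351780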